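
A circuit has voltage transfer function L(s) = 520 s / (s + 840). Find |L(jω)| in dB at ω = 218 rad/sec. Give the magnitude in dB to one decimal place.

42.3 dB

|j218| = 218
|j218 + 840| = √(218² + 840²) = 867.8
|L(j218)| = 520 × 218 / 867.8 = 130.63
20 log₁₀(130.63) = 42.32 dB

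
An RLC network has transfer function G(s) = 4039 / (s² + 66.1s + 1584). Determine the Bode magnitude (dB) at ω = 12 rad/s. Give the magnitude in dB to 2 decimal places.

7.81 dB

|(j12)² + 66.1(j12) + 1584| = |1440 + j793.2| = 1644
|G(j12)| = 4039 / 1644 = 2.4568
20 log₁₀(2.4568) = 7.807 dB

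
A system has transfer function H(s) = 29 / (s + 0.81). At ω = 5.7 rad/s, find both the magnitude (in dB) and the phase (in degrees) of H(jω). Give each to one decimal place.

|j5.7 + 0.81| = √(5.7² + 0.81²) = 5.757
|H(j5.7)| = 29 / 5.757 = 5.0371
20 log₁₀(5.0371) = 14.04 dB
∠(j5.7 + 0.81) = arctan(5.7/0.81) = 81.91°
∠H(j5.7) = −81.91° = -81.91°

|H| = 14.0 dB, ∠H = -81.9 deg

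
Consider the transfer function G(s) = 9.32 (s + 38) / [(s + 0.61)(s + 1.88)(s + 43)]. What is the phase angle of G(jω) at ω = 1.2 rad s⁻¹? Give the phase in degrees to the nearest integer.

-95 deg

∠(j1.2 + 38) = arctan(1.2/38) = 1.81°
∠(j1.2 + 0.61) = arctan(1.2/0.61) = 63.05°
∠(j1.2 + 1.88) = arctan(1.2/1.88) = 32.55°
∠(j1.2 + 43) = arctan(1.2/43) = 1.60°
∠G(j1.2) = 1.81° − (63.05° + 32.55° + 1.60°) = -95.39°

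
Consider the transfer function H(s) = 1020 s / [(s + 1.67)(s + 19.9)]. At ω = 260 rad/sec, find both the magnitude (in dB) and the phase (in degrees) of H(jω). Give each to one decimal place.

|H| = 11.8 dB, ∠H = -85.3°

|j260| = 260
|j260 + 1.67| = √(260² + 1.67²) = 260
|j260 + 19.9| = √(260² + 19.9²) = 260.8
|H(j260)| = 1020 × 260 / (260 × 260.8) = 3.9116
20 log₁₀(3.9116) = 11.85 dB
∠(j260) = 90.00°
∠(j260 + 1.67) = arctan(260/1.67) = 89.63°
∠(j260 + 19.9) = arctan(260/19.9) = 85.62°
∠H(j260) = 90.00° − (89.63° + 85.62°) = -85.26°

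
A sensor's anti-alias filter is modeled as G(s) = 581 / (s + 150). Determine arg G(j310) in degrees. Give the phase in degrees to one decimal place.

∠(j310 + 150) = arctan(310/150) = 64.18°
∠G(j310) = −64.18° = -64.18°

-64.2°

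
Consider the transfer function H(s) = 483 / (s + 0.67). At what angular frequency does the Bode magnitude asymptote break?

0.67 rad/s

The single real pole at s = −0.67 gives a corner at ω = 0.67 rad/s.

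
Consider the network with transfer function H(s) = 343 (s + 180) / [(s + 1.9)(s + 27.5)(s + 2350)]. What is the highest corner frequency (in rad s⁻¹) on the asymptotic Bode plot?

Break frequencies occur at each pole and zero magnitude: 1.9 rad s⁻¹, 27.5 rad s⁻¹, 180 rad s⁻¹, 2350 rad s⁻¹.
The highest is 2350 rad s⁻¹.

2350 rad s⁻¹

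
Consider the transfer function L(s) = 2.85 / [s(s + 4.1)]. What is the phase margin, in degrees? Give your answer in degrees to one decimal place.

80.5°

Gain crossover: |L(jω)| = 1 at ω ≈ 0.686 rad s⁻¹.
∠L(j0.686) = −90° − arctan(0.686/4.1) ≈ -99.49°
PM = 180° + (-99.49°) = 80.51°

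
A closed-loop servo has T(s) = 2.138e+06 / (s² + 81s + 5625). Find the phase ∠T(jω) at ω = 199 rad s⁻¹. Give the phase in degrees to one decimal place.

∠[(j199)² + 81(j199) + 5625] = ∠[-33976 + j16119] = 154.62°
∠T(j199) = −154.62° = -154.62°

-154.6°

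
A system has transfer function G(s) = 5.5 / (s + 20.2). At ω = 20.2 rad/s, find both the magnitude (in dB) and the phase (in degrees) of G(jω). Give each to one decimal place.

|j20.2 + 20.2| = √(20.2² + 20.2²) = 28.57
|G(j20.2)| = 5.5 / 28.57 = 0.19253
20 log₁₀(0.19253) = -14.31 dB
∠(j20.2 + 20.2) = arctan(20.2/20.2) = 45.00°
∠G(j20.2) = −45.00° = -45.00°

|G| = -14.3 dB, ∠G = -45.0°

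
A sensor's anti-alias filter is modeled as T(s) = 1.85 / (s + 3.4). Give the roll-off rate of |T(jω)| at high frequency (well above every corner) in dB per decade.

-20 dB/decade

With 0 zeros and 1 pole, the high-frequency asymptotic slope is 20 × (0 − 1) = -20 dB/decade.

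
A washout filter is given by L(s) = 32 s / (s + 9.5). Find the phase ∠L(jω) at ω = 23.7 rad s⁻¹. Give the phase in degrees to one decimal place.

21.8°

∠(j23.7) = 90.00°
∠(j23.7 + 9.5) = arctan(23.7/9.5) = 68.16°
∠L(j23.7) = 90.00° − 68.16° = 21.84°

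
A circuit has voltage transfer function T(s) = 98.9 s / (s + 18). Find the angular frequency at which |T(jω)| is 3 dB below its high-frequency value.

18 rad/s

For a single-pole high-pass, the −3 dB point is at the pole: ω = 18 rad/s.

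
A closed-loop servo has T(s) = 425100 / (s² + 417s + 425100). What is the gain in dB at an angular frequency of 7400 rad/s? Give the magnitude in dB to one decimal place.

-42.1 dB

|(j7400)² + 417(j7400) + 425100| = |-5.4335e+07 + j3.0858e+06| = 5.442e+07
|T(j7400)| = 425100 / 5.442e+07 = 0.0078111
20 log₁₀(0.0078111) = -42.15 dB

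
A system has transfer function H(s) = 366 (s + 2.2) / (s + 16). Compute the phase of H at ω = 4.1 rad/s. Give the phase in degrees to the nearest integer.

∠(j4.1 + 2.2) = arctan(4.1/2.2) = 61.78°
∠(j4.1 + 16) = arctan(4.1/16) = 14.37°
∠H(j4.1) = 61.78° − 14.37° = 47.41°

47°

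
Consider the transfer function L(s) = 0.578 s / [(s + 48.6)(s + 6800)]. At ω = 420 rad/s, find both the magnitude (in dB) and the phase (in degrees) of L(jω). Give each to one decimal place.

|j420| = 420
|j420 + 48.6| = √(420² + 48.6²) = 422.8
|j420 + 6800| = √(420² + 6800²) = 6813
|L(j420)| = 0.578 × 420 / (422.8 × 6813) = 8.4276e-05
20 log₁₀(8.4276e-05) = -81.49 dB
∠(j420) = 90.00°
∠(j420 + 48.6) = arctan(420/48.6) = 83.40°
∠(j420 + 6800) = arctan(420/6800) = 3.53°
∠L(j420) = 90.00° − (83.40° + 3.53°) = 3.07°

|L| = -81.5 dB, ∠L = 3.1°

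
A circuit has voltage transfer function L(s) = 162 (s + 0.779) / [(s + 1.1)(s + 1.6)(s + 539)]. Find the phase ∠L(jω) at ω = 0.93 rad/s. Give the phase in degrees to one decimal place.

∠(j0.93 + 0.779) = arctan(0.93/0.779) = 50.05°
∠(j0.93 + 1.1) = arctan(0.93/1.1) = 40.21°
∠(j0.93 + 1.6) = arctan(0.93/1.6) = 30.17°
∠(j0.93 + 539) = arctan(0.93/539) = 0.10°
∠L(j0.93) = 50.05° − (40.21° + 30.17° + 0.10°) = -20.43°

-20.4 deg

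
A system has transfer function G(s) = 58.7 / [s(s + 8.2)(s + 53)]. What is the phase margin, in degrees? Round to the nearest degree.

Gain crossover: |G(jω)| = 1 at ω ≈ 0.135 rad s⁻¹.
∠G(j0.135) = −90° − arctan(0.135/8.2) − arctan(0.135/53) ≈ -91.09°
PM = 180° + (-91.09°) = 88.91°

89°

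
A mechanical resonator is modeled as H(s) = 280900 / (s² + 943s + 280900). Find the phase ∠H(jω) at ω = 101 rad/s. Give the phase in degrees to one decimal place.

-19.4°

∠[(j101)² + 943(j101) + 280900] = ∠[2.707e+05 + j95243] = 19.38°
∠H(j101) = −19.38° = -19.38°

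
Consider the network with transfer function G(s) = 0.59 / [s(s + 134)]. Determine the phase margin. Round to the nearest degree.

Gain crossover: |G(jω)| = 1 at ω ≈ 0.0044 rad/s.
∠G(j0.0044) = −90° − arctan(0.0044/134) ≈ -90.00°
PM = 180° + (-90.00°) = 90.00°

90 deg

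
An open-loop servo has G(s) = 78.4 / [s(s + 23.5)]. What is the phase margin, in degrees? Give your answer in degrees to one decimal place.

Gain crossover: |G(jω)| = 1 at ω ≈ 3.3 rad/sec.
∠G(j3.3) = −90° − arctan(3.3/23.5) ≈ -98.00°
PM = 180° + (-98.00°) = 82.00°

82.0°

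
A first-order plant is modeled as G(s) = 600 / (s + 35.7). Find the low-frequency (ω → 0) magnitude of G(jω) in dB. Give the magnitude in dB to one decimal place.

G(0) = 600 / 35.7 = 16.807
20 log₁₀(16.807) = 24.51 dB

24.5 dB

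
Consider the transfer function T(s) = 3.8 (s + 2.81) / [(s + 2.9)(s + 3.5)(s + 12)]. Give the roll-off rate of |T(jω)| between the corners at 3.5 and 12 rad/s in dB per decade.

-20 dB/decade

In this band the factors already past their corner are: zero at 2.81, pole at 2.9, pole at 3.5; net slope = -20 dB/decade.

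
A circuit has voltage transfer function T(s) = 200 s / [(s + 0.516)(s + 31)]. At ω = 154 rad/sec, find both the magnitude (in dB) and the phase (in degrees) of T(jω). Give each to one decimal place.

|T| = 2.1 dB, ∠T = -78.4°

|j154| = 154
|j154 + 0.516| = √(154² + 0.516²) = 154
|j154 + 31| = √(154² + 31²) = 157.1
|T(j154)| = 200 × 154 / (154 × 157.1) = 1.2732
20 log₁₀(1.2732) = 2.10 dB
∠(j154) = 90.00°
∠(j154 + 0.516) = arctan(154/0.516) = 89.81°
∠(j154 + 31) = arctan(154/31) = 78.62°
∠T(j154) = 90.00° − (89.81° + 78.62°) = -78.43°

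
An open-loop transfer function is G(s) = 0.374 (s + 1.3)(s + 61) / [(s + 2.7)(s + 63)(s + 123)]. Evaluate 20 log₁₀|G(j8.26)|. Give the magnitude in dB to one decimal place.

|j8.26 + 1.3| = √(8.26² + 1.3²) = 8.362
|j8.26 + 61| = √(8.26² + 61²) = 61.56
|j8.26 + 2.7| = √(8.26² + 2.7²) = 8.69
|j8.26 + 63| = √(8.26² + 63²) = 63.54
|j8.26 + 123| = √(8.26² + 123²) = 123.3
|G(j8.26)| = 0.374 × 8.362 × 61.56 / (8.69 × 63.54 × 123.3) = 0.0028281
20 log₁₀(0.0028281) = -50.97 dB

-51.0 dB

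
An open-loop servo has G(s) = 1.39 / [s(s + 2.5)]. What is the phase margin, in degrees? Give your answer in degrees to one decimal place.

77.7°

Gain crossover: |G(jω)| = 1 at ω ≈ 0.543 rad s⁻¹.
∠G(j0.543) = −90° − arctan(0.543/2.5) ≈ -102.26°
PM = 180° + (-102.26°) = 77.74°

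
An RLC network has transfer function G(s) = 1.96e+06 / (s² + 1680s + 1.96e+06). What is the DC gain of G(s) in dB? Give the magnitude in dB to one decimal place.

0.0 dB

G(0) = 1.96e+06 / 1.96e+06 = 1
20 log₁₀(1) = 0.00 dB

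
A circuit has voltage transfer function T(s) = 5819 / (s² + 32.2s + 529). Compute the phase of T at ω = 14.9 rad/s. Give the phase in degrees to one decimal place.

∠[(j14.9)² + 32.2(j14.9) + 529] = ∠[306.99 + j479.78] = 57.39°
∠T(j14.9) = −57.39° = -57.39°

-57.4°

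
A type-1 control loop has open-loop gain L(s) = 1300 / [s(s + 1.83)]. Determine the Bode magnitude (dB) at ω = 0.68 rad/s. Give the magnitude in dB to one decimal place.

59.8 dB

|j0.68 + 1.83| = √(0.68² + 1.83²) = 1.952
|j0.68| = 0.68
|L(j0.68)| = 1300 / (1.952 × 0.68) = 979.26
20 log₁₀(979.26) = 59.82 dB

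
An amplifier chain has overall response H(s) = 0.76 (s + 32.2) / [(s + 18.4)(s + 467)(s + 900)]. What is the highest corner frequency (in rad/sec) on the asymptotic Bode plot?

900 rad/sec

Break frequencies occur at each pole and zero magnitude: 18.4 rad/sec, 32.2 rad/sec, 467 rad/sec, 900 rad/sec.
The highest is 900 rad/sec.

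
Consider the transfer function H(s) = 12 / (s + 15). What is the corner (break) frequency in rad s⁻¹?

The single real pole at s = −15 gives a corner at ω = 15 rad s⁻¹.

15 rad s⁻¹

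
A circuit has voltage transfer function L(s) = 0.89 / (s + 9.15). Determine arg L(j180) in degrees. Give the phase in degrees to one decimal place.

∠(j180 + 9.15) = arctan(180/9.15) = 87.09°
∠L(j180) = −87.09° = -87.09°

-87.1 deg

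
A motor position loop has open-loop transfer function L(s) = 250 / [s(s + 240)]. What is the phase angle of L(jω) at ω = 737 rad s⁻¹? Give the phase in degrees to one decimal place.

∠(j737 + 240) = arctan(737/240) = 71.96°
∠(j737) = 90.00°
∠L(j737) = − (71.96° + 90.00°) = -161.96°

-162.0°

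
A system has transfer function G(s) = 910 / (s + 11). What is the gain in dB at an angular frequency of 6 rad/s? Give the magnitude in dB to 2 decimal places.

37.22 dB

|j6 + 11| = √(6² + 11²) = 12.53
|G(j6)| = 910 / 12.53 = 72.626
20 log₁₀(72.626) = 37.222 dB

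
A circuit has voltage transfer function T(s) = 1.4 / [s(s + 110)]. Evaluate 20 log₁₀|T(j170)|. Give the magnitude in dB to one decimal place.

|j170 + 110| = √(170² + 110²) = 202.5
|j170| = 170
|T(j170)| = 1.4 / (202.5 × 170) = 4.0671e-05
20 log₁₀(4.0671e-05) = -87.81 dB

-87.8 dB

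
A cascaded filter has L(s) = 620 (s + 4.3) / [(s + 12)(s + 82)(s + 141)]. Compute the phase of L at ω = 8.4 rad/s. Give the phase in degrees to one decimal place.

18.6°

∠(j8.4 + 4.3) = arctan(8.4/4.3) = 62.89°
∠(j8.4 + 12) = arctan(8.4/12) = 34.99°
∠(j8.4 + 82) = arctan(8.4/82) = 5.85°
∠(j8.4 + 141) = arctan(8.4/141) = 3.41°
∠L(j8.4) = 62.89° − (34.99° + 5.85° + 3.41°) = 18.64°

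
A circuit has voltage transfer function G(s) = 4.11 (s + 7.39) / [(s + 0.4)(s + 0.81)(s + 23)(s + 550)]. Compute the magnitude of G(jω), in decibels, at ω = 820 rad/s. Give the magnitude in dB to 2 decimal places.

|j820 + 7.39| = √(820² + 7.39²) = 820
|j820 + 0.4| = √(820² + 0.4²) = 820
|j820 + 0.81| = √(820² + 0.81²) = 820
|j820 + 23| = √(820² + 23²) = 820.3
|j820 + 550| = √(820² + 550²) = 987.4
|G(j820)| = 4.11 × 820 / (820 × 820 × 820.3 × 987.4) = 6.1884e-09
20 log₁₀(6.1884e-09) = -164.168 dB

-164.17 dB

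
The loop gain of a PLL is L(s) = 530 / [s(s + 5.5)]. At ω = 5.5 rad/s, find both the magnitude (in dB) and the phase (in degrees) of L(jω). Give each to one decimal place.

|L| = 21.9 dB, ∠L = -135.0°

|j5.5 + 5.5| = √(5.5² + 5.5²) = 7.778
|j5.5| = 5.5
|L(j5.5)| = 530 / (7.778 × 5.5) = 12.389
20 log₁₀(12.389) = 21.86 dB
∠(j5.5 + 5.5) = arctan(5.5/5.5) = 45.00°
∠(j5.5) = 90.00°
∠L(j5.5) = − (45.00° + 90.00°) = -135.00°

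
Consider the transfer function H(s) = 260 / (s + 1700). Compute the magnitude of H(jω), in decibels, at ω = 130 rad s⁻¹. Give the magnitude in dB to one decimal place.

-16.3 dB

|j130 + 1700| = √(130² + 1700²) = 1705
|H(j130)| = 260 / 1705 = 0.1525
20 log₁₀(0.1525) = -16.33 dB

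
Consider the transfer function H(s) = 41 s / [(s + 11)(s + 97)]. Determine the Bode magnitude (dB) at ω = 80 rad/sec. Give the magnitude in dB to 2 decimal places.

|j80| = 80
|j80 + 11| = √(80² + 11²) = 80.75
|j80 + 97| = √(80² + 97²) = 125.7
|H(j80)| = 41 × 80 / (80.75 × 125.7) = 0.32305
20 log₁₀(0.32305) = -9.815 dB

-9.81 dB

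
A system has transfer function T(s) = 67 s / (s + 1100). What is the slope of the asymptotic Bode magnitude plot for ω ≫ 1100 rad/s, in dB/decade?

With 1 zero and 1 pole, the high-frequency asymptotic slope is 20 × (1 − 1) = 0 dB/decade.

0 dB/decade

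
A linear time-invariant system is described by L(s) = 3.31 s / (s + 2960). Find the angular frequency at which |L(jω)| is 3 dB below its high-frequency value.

2960 rad/s

For a single-pole high-pass, the −3 dB point is at the pole: ω = 2960 rad/s.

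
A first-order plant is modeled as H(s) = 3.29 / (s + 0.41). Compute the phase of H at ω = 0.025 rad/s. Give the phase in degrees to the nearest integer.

∠(j0.025 + 0.41) = arctan(0.025/0.41) = 3.49°
∠H(j0.025) = −3.49° = -3.49°

-3°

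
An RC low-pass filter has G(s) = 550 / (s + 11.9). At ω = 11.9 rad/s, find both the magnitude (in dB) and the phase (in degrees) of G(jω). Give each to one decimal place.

|j11.9 + 11.9| = √(11.9² + 11.9²) = 16.83
|G(j11.9)| = 550 / 16.83 = 32.681
20 log₁₀(32.681) = 30.29 dB
∠(j11.9 + 11.9) = arctan(11.9/11.9) = 45.00°
∠G(j11.9) = −45.00° = -45.00°

|G| = 30.3 dB, ∠G = -45.0°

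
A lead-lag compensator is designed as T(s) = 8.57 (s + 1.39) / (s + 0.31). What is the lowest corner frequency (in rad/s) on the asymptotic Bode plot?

0.31 rad/s

Break frequencies occur at each pole and zero magnitude: 0.31 rad/s, 1.39 rad/s.
The lowest is 0.31 rad/s.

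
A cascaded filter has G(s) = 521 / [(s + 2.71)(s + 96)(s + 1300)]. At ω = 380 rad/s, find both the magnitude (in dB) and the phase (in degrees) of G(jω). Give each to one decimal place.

|G| = -111.8 dB, ∠G = -181.7°

|j380 + 2.71| = √(380² + 2.71²) = 380
|j380 + 96| = √(380² + 96²) = 391.9
|j380 + 1300| = √(380² + 1300²) = 1354
|G(j380)| = 521 / (380 × 391.9 × 1354) = 2.5827e-06
20 log₁₀(2.5827e-06) = -111.76 dB
∠(j380 + 2.71) = arctan(380/2.71) = 89.59°
∠(j380 + 96) = arctan(380/96) = 75.82°
∠(j380 + 1300) = arctan(380/1300) = 16.29°
∠G(j380) = − (89.59° + 75.82° + 16.29°) = -181.71°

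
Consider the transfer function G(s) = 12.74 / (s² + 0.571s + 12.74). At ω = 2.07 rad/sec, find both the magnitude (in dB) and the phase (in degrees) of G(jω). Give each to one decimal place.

|G| = 3.5 dB, ∠G = -8.0 deg

|(j2.07)² + 0.571(j2.07) + 12.74| = |8.4551 + j1.182| = 8.537
|G(j2.07)| = 12.74 / 8.537 = 1.4923
20 log₁₀(1.4923) = 3.48 dB
∠[(j2.07)² + 0.571(j2.07) + 12.74] = ∠[8.4551 + j1.182] = 7.96°
∠G(j2.07) = −7.96° = -7.96°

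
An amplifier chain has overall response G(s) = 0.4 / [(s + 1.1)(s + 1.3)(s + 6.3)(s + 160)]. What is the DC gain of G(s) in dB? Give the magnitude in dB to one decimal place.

G(0) = 0.4 / (1.1 × 1.3 × 6.3 × 160) = 0.0002775
20 log₁₀(0.0002775) = -71.13 dB

-71.1 dB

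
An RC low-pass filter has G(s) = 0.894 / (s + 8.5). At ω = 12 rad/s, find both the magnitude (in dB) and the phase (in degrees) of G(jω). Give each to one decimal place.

|G| = -24.3 dB, ∠G = -54.7°

|j12 + 8.5| = √(12² + 8.5²) = 14.71
|G(j12)| = 0.894 / 14.71 = 0.060794
20 log₁₀(0.060794) = -24.32 dB
∠(j12 + 8.5) = arctan(12/8.5) = 54.69°
∠G(j12) = −54.69° = -54.69°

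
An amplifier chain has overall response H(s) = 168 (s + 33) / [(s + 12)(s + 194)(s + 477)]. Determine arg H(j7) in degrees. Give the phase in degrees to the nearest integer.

-21 deg

∠(j7 + 33) = arctan(7/33) = 11.98°
∠(j7 + 12) = arctan(7/12) = 30.26°
∠(j7 + 194) = arctan(7/194) = 2.07°
∠(j7 + 477) = arctan(7/477) = 0.84°
∠H(j7) = 11.98° − (30.26° + 2.07° + 0.84°) = -21.19°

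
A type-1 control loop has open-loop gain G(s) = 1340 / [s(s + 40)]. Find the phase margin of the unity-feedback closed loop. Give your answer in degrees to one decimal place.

55.4°

Gain crossover: |G(jω)| = 1 at ω ≈ 27.6 rad s⁻¹.
∠G(j27.6) = −90° − arctan(27.6/40) ≈ -124.59°
PM = 180° + (-124.59°) = 55.41°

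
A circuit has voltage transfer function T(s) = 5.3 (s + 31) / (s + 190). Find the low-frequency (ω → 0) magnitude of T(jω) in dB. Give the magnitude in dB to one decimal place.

-1.3 dB

T(0) = 5.3 × 31 / 190 = 0.86474
20 log₁₀(0.86474) = -1.26 dB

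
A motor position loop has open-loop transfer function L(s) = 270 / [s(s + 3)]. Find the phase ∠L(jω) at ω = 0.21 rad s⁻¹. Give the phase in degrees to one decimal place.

∠(j0.21 + 3) = arctan(0.21/3) = 4.00°
∠(j0.21) = 90.00°
∠L(j0.21) = − (4.00° + 90.00°) = -94.00°

-94.0°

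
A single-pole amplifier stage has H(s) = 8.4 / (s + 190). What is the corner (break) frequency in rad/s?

190 rad/s

The single real pole at s = −190 gives a corner at ω = 190 rad/s.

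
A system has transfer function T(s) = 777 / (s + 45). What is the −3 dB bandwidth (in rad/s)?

45 rad/s

For a single-pole low-pass, the −3 dB point is at the pole: ω = 45 rad/s.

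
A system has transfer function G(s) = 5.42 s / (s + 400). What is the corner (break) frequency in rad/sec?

400 rad/sec

The single real pole at s = −400 gives a corner at ω = 400 rad/sec.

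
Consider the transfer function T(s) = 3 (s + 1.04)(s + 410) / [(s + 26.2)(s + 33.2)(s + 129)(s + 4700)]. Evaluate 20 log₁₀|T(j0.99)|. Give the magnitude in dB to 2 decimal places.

|j0.99 + 1.04| = √(0.99² + 1.04²) = 1.436
|j0.99 + 410| = √(0.99² + 410²) = 410
|j0.99 + 26.2| = √(0.99² + 26.2²) = 26.22
|j0.99 + 33.2| = √(0.99² + 33.2²) = 33.21
|j0.99 + 129| = √(0.99² + 129²) = 129
|j0.99 + 4700| = √(0.99² + 4700²) = 4700
|T(j0.99)| = 3 × 1.436 × 410 / (26.22 × 33.21 × 129 × 4700) = 3.3448e-06
20 log₁₀(3.3448e-06) = -109.512 dB

-109.51 dB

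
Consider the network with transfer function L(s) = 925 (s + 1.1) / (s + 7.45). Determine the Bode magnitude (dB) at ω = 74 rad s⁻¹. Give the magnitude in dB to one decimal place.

59.3 dB

|j74 + 1.1| = √(74² + 1.1²) = 74.01
|j74 + 7.45| = √(74² + 7.45²) = 74.37
|L(j74)| = 925 × 74.01 / 74.37 = 920.45
20 log₁₀(920.45) = 59.28 dB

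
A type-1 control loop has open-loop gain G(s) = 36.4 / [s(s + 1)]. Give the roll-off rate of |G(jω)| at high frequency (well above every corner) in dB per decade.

With 0 zeros and 2 poles, the high-frequency asymptotic slope is 20 × (0 − 2) = -40 dB/decade.

-40 dB/decade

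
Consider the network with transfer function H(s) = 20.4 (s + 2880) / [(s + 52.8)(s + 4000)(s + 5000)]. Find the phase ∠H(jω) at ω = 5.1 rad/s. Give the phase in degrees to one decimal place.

∠(j5.1 + 2880) = arctan(5.1/2880) = 0.10°
∠(j5.1 + 52.8) = arctan(5.1/52.8) = 5.52°
∠(j5.1 + 4000) = arctan(5.1/4000) = 0.07°
∠(j5.1 + 5000) = arctan(5.1/5000) = 0.06°
∠H(j5.1) = 0.10° − (5.52° + 0.07° + 0.06°) = -5.55°

-5.5°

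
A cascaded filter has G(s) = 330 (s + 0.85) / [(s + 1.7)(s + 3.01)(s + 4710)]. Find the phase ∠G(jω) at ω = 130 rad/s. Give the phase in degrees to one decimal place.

-89.9°

∠(j130 + 0.85) = arctan(130/0.85) = 89.63°
∠(j130 + 1.7) = arctan(130/1.7) = 89.25°
∠(j130 + 3.01) = arctan(130/3.01) = 88.67°
∠(j130 + 4710) = arctan(130/4710) = 1.58°
∠G(j130) = 89.63° − (89.25° + 88.67° + 1.58°) = -89.88°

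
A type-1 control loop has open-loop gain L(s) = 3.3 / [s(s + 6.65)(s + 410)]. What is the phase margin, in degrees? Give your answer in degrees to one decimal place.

90.0°

Gain crossover: |L(jω)| = 1 at ω ≈ 0.00121 rad s⁻¹.
∠L(j0.00121) = −90° − arctan(0.00121/6.65) − arctan(0.00121/410) ≈ -90.01°
PM = 180° + (-90.01°) = 89.99°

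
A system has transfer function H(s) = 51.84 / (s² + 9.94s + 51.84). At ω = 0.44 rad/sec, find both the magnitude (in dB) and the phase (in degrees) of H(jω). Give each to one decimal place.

|(j0.44)² + 9.94(j0.44) + 51.84| = |51.646 + j4.3736| = 51.83
|H(j0.44)| = 51.84 / 51.83 = 1.0002
20 log₁₀(1.0002) = 0.00 dB
∠[(j0.44)² + 9.94(j0.44) + 51.84] = ∠[51.646 + j4.3736] = 4.84°
∠H(j0.44) = −4.84° = -4.84°

|H| = 0.0 dB, ∠H = -4.8°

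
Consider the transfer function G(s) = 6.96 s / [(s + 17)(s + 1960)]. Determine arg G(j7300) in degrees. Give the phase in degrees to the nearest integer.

-75°

∠(j7300) = 90.00°
∠(j7300 + 17) = arctan(7300/17) = 89.87°
∠(j7300 + 1960) = arctan(7300/1960) = 74.97°
∠G(j7300) = 90.00° − (89.87° + 74.97°) = -74.84°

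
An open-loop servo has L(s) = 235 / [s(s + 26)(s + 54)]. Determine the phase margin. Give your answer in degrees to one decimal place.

Gain crossover: |L(jω)| = 1 at ω ≈ 0.167 rad/s.
∠L(j0.167) = −90° − arctan(0.167/26) − arctan(0.167/54) ≈ -90.55°
PM = 180° + (-90.55°) = 89.45°

89.5°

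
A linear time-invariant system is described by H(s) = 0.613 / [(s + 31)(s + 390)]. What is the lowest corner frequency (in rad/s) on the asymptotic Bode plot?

31 rad/s

Break frequencies occur at each pole and zero magnitude: 31 rad/s, 390 rad/s.
The lowest is 31 rad/s.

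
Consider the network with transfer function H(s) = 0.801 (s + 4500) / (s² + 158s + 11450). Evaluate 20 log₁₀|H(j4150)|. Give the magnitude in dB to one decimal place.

|j4150 + 4500| = √(4150² + 4500²) = 6121
|(j4150)² + 158(j4150) + 11450| = |-1.7211e+07 + j6.557e+05| = 1.722e+07
|H(j4150)| = 0.801 × 6121 / 1.722e+07 = 0.00028469
20 log₁₀(0.00028469) = -70.91 dB

-70.9 dB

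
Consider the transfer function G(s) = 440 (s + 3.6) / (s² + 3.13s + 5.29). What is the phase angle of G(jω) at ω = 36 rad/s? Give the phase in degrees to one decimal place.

-90.7 deg

∠(j36 + 3.6) = arctan(36/3.6) = 84.29°
∠[(j36)² + 3.13(j36) + 5.29] = ∠[-1290.7 + j112.68] = 175.01°
∠G(j36) = 84.29° − 175.01° = -90.72°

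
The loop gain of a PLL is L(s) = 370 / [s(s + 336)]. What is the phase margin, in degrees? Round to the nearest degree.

90 deg

Gain crossover: |L(jω)| = 1 at ω ≈ 1.1 rad/s.
∠L(j1.1) = −90° − arctan(1.1/336) ≈ -90.19°
PM = 180° + (-90.19°) = 89.81°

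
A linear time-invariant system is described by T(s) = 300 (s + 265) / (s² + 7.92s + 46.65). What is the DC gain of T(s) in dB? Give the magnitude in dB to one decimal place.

T(0) = 300 × 265 / 46.65 = 1704.2
20 log₁₀(1704.2) = 64.63 dB

64.6 dB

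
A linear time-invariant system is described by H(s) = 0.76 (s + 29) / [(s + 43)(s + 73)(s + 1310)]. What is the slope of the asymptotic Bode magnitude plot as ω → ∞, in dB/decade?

With 1 zero and 3 poles, the high-frequency asymptotic slope is 20 × (1 − 3) = -40 dB/decade.

-40 dB/decade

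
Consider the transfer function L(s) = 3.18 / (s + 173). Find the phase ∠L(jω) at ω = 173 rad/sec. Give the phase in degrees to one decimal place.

∠(j173 + 173) = arctan(173/173) = 45.00°
∠L(j173) = −45.00° = -45.00°

-45.0 deg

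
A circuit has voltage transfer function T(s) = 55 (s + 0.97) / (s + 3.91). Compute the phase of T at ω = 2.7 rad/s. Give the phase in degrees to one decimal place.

35.6°

∠(j2.7 + 0.97) = arctan(2.7/0.97) = 70.24°
∠(j2.7 + 3.91) = arctan(2.7/3.91) = 34.63°
∠T(j2.7) = 70.24° − 34.63° = 35.61°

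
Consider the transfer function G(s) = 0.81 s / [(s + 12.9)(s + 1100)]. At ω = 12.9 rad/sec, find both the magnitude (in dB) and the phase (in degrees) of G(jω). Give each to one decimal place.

|j12.9| = 12.9
|j12.9 + 12.9| = √(12.9² + 12.9²) = 18.24
|j12.9 + 1100| = √(12.9² + 1100²) = 1100
|G(j12.9)| = 0.81 × 12.9 / (18.24 × 1100) = 0.00052065
20 log₁₀(0.00052065) = -65.67 dB
∠(j12.9) = 90.00°
∠(j12.9 + 12.9) = arctan(12.9/12.9) = 45.00°
∠(j12.9 + 1100) = arctan(12.9/1100) = 0.67°
∠G(j12.9) = 90.00° − (45.00° + 0.67°) = 44.33°

|G| = -65.7 dB, ∠G = 44.3°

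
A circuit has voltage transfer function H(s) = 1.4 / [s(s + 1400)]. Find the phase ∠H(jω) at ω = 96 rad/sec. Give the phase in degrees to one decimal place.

-93.9 deg

∠(j96 + 1400) = arctan(96/1400) = 3.92°
∠(j96) = 90.00°
∠H(j96) = − (3.92° + 90.00°) = -93.92°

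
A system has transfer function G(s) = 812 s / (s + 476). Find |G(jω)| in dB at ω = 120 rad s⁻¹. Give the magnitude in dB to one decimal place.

46.0 dB

|j120| = 120
|j120 + 476| = √(120² + 476²) = 490.9
|G(j120)| = 812 × 120 / 490.9 = 198.5
20 log₁₀(198.5) = 45.96 dB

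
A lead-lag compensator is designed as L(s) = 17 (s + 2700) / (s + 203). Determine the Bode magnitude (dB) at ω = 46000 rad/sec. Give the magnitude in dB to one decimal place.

24.6 dB

|j46000 + 2700| = √(46000² + 2700²) = 4.608e+04
|j46000 + 203| = √(46000² + 203²) = 4.6e+04
|L(j46000)| = 17 × 4.608e+04 / 4.6e+04 = 17.029
20 log₁₀(17.029) = 24.62 dB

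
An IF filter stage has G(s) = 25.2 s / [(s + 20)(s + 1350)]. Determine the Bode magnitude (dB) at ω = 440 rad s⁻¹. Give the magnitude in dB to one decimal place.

|j440| = 440
|j440 + 20| = √(440² + 20²) = 440.5
|j440 + 1350| = √(440² + 1350²) = 1420
|G(j440)| = 25.2 × 440 / (440.5 × 1420) = 0.017729
20 log₁₀(0.017729) = -35.03 dB

-35.0 dB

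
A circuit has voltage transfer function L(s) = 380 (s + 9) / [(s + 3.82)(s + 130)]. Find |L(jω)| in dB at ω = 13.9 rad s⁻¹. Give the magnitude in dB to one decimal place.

10.5 dB

|j13.9 + 9| = √(13.9² + 9²) = 16.56
|j13.9 + 3.82| = √(13.9² + 3.82²) = 14.42
|j13.9 + 130| = √(13.9² + 130²) = 130.7
|L(j13.9)| = 380 × 16.56 / (14.42 × 130.7) = 3.3388
20 log₁₀(3.3388) = 10.47 dB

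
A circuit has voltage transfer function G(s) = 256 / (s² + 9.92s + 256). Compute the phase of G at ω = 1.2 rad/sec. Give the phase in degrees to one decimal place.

∠[(j1.2)² + 9.92(j1.2) + 256] = ∠[254.56 + j11.904] = 2.68°
∠G(j1.2) = −2.68° = -2.68°

-2.7°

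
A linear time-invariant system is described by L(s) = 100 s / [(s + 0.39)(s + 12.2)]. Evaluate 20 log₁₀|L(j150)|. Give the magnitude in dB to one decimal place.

|j150| = 150
|j150 + 0.39| = √(150² + 0.39²) = 150
|j150 + 12.2| = √(150² + 12.2²) = 150.5
|L(j150)| = 100 × 150 / (150 × 150.5) = 0.66447
20 log₁₀(0.66447) = -3.55 dB

-3.6 dB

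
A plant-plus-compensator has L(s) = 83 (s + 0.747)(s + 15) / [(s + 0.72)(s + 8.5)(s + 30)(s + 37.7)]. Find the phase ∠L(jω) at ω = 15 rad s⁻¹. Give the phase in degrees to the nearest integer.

-64°

∠(j15 + 0.747) = arctan(15/0.747) = 87.15°
∠(j15 + 15) = arctan(15/15) = 45.00°
∠(j15 + 0.72) = arctan(15/0.72) = 87.25°
∠(j15 + 8.5) = arctan(15/8.5) = 60.46°
∠(j15 + 30) = arctan(15/30) = 26.57°
∠(j15 + 37.7) = arctan(15/37.7) = 21.70°
∠L(j15) = 87.15° + 45.00° − (87.25° + 60.46° + 26.57° + 21.70°) = -63.83°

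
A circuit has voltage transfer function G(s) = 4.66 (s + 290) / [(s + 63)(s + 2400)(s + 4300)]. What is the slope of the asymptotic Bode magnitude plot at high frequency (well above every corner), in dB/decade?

With 1 zero and 3 poles, the high-frequency asymptotic slope is 20 × (1 − 3) = -40 dB/decade.

-40 dB/decade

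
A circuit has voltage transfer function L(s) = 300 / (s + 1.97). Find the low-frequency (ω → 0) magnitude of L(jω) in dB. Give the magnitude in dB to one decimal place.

43.7 dB

L(0) = 300 / 1.97 = 152.28
20 log₁₀(152.28) = 43.65 dB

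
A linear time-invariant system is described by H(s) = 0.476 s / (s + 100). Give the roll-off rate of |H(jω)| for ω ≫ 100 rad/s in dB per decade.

With 1 zero and 1 pole, the high-frequency asymptotic slope is 20 × (1 − 1) = 0 dB/decade.

0 dB/decade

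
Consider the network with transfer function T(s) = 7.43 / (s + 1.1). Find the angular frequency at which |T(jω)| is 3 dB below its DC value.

For a single-pole low-pass, the −3 dB point is at the pole: ω = 1.1 rad/s.

1.1 rad/s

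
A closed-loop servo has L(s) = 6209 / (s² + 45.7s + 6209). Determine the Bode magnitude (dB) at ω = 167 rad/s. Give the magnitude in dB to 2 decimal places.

|(j167)² + 45.7(j167) + 6209| = |-21680 + j7631.9| = 2.298e+04
|L(j167)| = 6209 / 2.298e+04 = 0.27014
20 log₁₀(0.27014) = -11.368 dB

-11.37 dB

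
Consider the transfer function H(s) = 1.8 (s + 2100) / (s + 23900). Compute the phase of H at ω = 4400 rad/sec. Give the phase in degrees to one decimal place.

54.1°

∠(j4400 + 2100) = arctan(4400/2100) = 64.49°
∠(j4400 + 23900) = arctan(4400/23900) = 10.43°
∠H(j4400) = 64.49° − 10.43° = 54.05°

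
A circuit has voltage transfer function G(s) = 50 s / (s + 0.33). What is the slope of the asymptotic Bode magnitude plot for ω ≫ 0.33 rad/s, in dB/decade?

With 1 zero and 1 pole, the high-frequency asymptotic slope is 20 × (1 − 1) = 0 dB/decade.

0 dB/decade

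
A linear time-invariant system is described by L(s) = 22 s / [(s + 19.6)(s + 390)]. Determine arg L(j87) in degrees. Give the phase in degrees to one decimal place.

0.1°

∠(j87) = 90.00°
∠(j87 + 19.6) = arctan(87/19.6) = 77.30°
∠(j87 + 390) = arctan(87/390) = 12.58°
∠L(j87) = 90.00° − (77.30° + 12.58°) = 0.12°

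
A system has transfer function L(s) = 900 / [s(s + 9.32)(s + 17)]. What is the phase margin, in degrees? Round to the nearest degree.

Gain crossover: |L(jω)| = 1 at ω ≈ 4.85 rad s⁻¹.
∠L(j4.85) = −90° − arctan(4.85/9.32) − arctan(4.85/17) ≈ -133.39°
PM = 180° + (-133.39°) = 46.61°

47°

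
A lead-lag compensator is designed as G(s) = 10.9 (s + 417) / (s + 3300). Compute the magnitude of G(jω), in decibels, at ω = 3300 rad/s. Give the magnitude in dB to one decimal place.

|j3300 + 417| = √(3300² + 417²) = 3326
|j3300 + 3300| = √(3300² + 3300²) = 4667
|G(j3300)| = 10.9 × 3326 / 4667 = 7.7688
20 log₁₀(7.7688) = 17.81 dB

17.8 dB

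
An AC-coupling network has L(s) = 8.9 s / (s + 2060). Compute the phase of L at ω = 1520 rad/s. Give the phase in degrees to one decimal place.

53.6°

∠(j1520) = 90.00°
∠(j1520 + 2060) = arctan(1520/2060) = 36.42°
∠L(j1520) = 90.00° − 36.42° = 53.58°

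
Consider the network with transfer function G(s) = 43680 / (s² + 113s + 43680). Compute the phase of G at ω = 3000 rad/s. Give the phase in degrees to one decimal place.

∠[(j3000)² + 113(j3000) + 43680] = ∠[-8.9563e+06 + j3.39e+05] = 177.83°
∠G(j3000) = −177.83° = -177.83°

-177.8°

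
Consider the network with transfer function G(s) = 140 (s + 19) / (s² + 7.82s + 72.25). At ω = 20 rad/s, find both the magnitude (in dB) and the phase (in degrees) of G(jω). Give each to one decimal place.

|G| = 20.5 dB, ∠G = -108.0°

|j20 + 19| = √(20² + 19²) = 27.59
|(j20)² + 7.82(j20) + 72.25| = |-327.75 + j156.4| = 363.2
|G(j20)| = 140 × 27.59 / 363.2 = 10.635
20 log₁₀(10.635) = 20.53 dB
∠(j20 + 19) = arctan(20/19) = 46.47°
∠[(j20)² + 7.82(j20) + 72.25] = ∠[-327.75 + j156.4] = 154.49°
∠G(j20) = 46.47° − 154.49° = -108.02°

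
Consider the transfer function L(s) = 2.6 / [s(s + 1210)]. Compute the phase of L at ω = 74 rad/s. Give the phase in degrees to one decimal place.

∠(j74 + 1210) = arctan(74/1210) = 3.50°
∠(j74) = 90.00°
∠L(j74) = − (3.50° + 90.00°) = -93.50°

-93.5°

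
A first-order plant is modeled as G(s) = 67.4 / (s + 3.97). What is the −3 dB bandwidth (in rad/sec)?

For a single-pole low-pass, the −3 dB point is at the pole: ω = 3.97 rad/sec.

3.97 rad/sec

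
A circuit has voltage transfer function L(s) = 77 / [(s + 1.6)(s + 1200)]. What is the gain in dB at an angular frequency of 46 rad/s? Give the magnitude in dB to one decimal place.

|j46 + 1.6| = √(46² + 1.6²) = 46.03
|j46 + 1200| = √(46² + 1200²) = 1201
|L(j46)| = 77 / (46.03 × 1201) = 0.0013931
20 log₁₀(0.0013931) = -57.12 dB

-57.1 dB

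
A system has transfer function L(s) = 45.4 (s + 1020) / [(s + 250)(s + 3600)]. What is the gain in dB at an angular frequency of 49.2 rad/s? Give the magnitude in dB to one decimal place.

-25.9 dB

|j49.2 + 1020| = √(49.2² + 1020²) = 1021
|j49.2 + 250| = √(49.2² + 250²) = 254.8
|j49.2 + 3600| = √(49.2² + 3600²) = 3600
|L(j49.2)| = 45.4 × 1021 / (254.8 × 3600) = 0.050539
20 log₁₀(0.050539) = -25.93 dB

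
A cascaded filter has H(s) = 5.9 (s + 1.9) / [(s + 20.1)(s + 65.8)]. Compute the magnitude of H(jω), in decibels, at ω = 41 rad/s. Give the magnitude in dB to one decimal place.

|j41 + 1.9| = √(41² + 1.9²) = 41.04
|j41 + 20.1| = √(41² + 20.1²) = 45.66
|j41 + 65.8| = √(41² + 65.8²) = 77.53
|H(j41)| = 5.9 × 41.04 / (45.66 × 77.53) = 0.068405
20 log₁₀(0.068405) = -23.30 dB

-23.3 dB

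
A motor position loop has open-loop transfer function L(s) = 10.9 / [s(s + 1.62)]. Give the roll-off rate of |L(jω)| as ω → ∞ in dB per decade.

With 0 zeros and 2 poles, the high-frequency asymptotic slope is 20 × (0 − 2) = -40 dB/decade.

-40 dB/decade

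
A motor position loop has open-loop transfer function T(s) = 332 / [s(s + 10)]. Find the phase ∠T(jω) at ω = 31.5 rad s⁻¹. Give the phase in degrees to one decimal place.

-162.4°

∠(j31.5 + 10) = arctan(31.5/10) = 72.39°
∠(j31.5) = 90.00°
∠T(j31.5) = − (72.39° + 90.00°) = -162.39°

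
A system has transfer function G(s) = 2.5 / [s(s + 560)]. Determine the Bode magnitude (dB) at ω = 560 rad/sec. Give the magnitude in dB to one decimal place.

|j560 + 560| = √(560² + 560²) = 792
|j560| = 560
|G(j560)| = 2.5 / (792 × 560) = 5.637e-06
20 log₁₀(5.637e-06) = -104.98 dB

-105.0 dB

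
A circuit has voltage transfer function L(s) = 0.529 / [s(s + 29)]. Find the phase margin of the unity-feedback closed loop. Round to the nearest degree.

90°

Gain crossover: |L(jω)| = 1 at ω ≈ 0.0182 rad/s.
∠L(j0.0182) = −90° − arctan(0.0182/29) ≈ -90.04°
PM = 180° + (-90.04°) = 89.96°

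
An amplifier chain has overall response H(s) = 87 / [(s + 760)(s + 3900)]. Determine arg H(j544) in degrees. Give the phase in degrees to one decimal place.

-43.5°

∠(j544 + 760) = arctan(544/760) = 35.59°
∠(j544 + 3900) = arctan(544/3900) = 7.94°
∠H(j544) = − (35.59° + 7.94°) = -43.54°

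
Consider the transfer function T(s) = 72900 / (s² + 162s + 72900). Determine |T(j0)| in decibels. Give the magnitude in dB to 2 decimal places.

0.00 dB

T(0) = 72900 / 72900 = 1
20 log₁₀(1) = 0.000 dB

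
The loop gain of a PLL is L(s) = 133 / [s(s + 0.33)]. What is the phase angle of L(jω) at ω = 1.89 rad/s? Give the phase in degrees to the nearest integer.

-170 deg

∠(j1.89 + 0.33) = arctan(1.89/0.33) = 80.10°
∠(j1.89) = 90.00°
∠L(j1.89) = − (80.10° + 90.00°) = -170.10°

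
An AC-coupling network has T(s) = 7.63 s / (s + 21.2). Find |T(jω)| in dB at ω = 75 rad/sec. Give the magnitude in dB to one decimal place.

17.3 dB

|j75| = 75
|j75 + 21.2| = √(75² + 21.2²) = 77.94
|T(j75)| = 7.63 × 75 / 77.94 = 7.3423
20 log₁₀(7.3423) = 17.32 dB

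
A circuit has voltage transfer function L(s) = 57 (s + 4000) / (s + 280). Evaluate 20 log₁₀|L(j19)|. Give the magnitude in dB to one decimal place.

|j19 + 4000| = √(19² + 4000²) = 4000
|j19 + 280| = √(19² + 280²) = 280.6
|L(j19)| = 57 × 4000 / 280.6 = 812.43
20 log₁₀(812.43) = 58.20 dB

58.2 dB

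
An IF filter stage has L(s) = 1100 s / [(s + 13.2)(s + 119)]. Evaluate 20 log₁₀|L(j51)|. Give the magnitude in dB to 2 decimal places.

|j51| = 51
|j51 + 13.2| = √(51² + 13.2²) = 52.68
|j51 + 119| = √(51² + 119²) = 129.5
|L(j51)| = 1100 × 51 / (52.68 × 129.5) = 8.2253
20 log₁₀(8.2253) = 18.303 dB

18.30 dB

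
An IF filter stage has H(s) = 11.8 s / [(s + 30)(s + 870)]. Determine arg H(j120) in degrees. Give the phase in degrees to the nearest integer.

∠(j120) = 90.00°
∠(j120 + 30) = arctan(120/30) = 75.96°
∠(j120 + 870) = arctan(120/870) = 7.85°
∠H(j120) = 90.00° − (75.96° + 7.85°) = 6.18°

6°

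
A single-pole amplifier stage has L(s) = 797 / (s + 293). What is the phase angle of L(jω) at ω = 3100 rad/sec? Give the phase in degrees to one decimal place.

∠(j3100 + 293) = arctan(3100/293) = 84.60°
∠L(j3100) = −84.60° = -84.60°

-84.6 deg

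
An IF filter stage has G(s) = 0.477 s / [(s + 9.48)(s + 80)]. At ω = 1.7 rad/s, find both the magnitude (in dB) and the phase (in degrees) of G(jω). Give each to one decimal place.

|j1.7| = 1.7
|j1.7 + 9.48| = √(1.7² + 9.48²) = 9.631
|j1.7 + 80| = √(1.7² + 80²) = 80.02
|G(j1.7)| = 0.477 × 1.7 / (9.631 × 80.02) = 0.0010522
20 log₁₀(0.0010522) = -59.56 dB
∠(j1.7) = 90.00°
∠(j1.7 + 9.48) = arctan(1.7/9.48) = 10.17°
∠(j1.7 + 80) = arctan(1.7/80) = 1.22°
∠G(j1.7) = 90.00° − (10.17° + 1.22°) = 78.62°

|G| = -59.6 dB, ∠G = 78.6°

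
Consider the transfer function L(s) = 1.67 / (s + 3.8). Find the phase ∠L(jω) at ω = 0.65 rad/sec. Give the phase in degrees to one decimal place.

∠(j0.65 + 3.8) = arctan(0.65/3.8) = 9.71°
∠L(j0.65) = −9.71° = -9.71°

-9.7°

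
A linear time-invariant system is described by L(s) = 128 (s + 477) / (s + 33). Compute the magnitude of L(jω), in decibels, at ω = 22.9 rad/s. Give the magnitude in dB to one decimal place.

63.6 dB

|j22.9 + 477| = √(22.9² + 477²) = 477.5
|j22.9 + 33| = √(22.9² + 33²) = 40.17
|L(j22.9)| = 128 × 477.5 / 40.17 = 1521.8
20 log₁₀(1521.8) = 63.65 dB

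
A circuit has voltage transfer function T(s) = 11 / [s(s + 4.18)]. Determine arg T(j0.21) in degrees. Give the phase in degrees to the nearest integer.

∠(j0.21 + 4.18) = arctan(0.21/4.18) = 2.88°
∠(j0.21) = 90.00°
∠T(j0.21) = − (2.88° + 90.00°) = -92.88°

-93 deg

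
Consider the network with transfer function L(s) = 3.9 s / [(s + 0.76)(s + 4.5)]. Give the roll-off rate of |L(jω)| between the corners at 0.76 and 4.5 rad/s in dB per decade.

In this band the factors already past their corner are: 1 differentiator zero, pole at 0.76; net slope = 0 dB/decade.

0 dB/decade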